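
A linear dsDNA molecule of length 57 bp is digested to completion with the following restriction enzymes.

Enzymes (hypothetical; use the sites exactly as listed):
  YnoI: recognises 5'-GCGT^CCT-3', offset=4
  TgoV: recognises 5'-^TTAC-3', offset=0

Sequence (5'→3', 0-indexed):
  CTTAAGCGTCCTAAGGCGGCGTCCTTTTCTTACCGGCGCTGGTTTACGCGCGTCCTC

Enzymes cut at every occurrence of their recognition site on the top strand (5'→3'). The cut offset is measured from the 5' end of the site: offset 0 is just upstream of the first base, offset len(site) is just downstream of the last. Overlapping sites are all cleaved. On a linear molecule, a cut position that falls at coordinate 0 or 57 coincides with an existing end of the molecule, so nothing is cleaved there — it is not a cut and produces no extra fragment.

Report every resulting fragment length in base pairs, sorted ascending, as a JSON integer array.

Scan for sites:
  YnoI (GCGTCCT, off=4): starts [5, 18, 49] → cuts [9, 22, 53]
  TgoV (TTAC, off=0): starts [29, 43] → cuts [29, 43]

All cut coordinates (distinct, sorted): [9, 22, 29, 43, 53]

Fragment lengths:
  [0,9): 9 bp
  [9,22): 13 bp
  [22,29): 7 bp
  [29,43): 14 bp
  [43,53): 10 bp
  [53,57): 4 bp

[4,7,9,10,13,14]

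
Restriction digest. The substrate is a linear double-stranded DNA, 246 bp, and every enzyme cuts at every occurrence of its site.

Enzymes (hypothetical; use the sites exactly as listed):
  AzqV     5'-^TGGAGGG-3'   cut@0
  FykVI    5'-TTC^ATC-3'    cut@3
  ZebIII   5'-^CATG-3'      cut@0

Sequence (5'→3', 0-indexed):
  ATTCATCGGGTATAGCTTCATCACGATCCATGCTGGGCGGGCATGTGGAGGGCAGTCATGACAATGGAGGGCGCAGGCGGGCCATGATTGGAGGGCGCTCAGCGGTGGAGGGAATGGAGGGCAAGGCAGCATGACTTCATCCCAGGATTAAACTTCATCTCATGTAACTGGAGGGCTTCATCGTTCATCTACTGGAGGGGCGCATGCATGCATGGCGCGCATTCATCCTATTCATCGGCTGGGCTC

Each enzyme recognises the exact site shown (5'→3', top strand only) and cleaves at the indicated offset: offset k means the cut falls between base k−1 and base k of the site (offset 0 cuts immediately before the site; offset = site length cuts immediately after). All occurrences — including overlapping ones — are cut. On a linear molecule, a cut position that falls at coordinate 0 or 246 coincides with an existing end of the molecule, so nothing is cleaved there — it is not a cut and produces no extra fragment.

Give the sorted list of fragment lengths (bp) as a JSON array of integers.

[4,4,4,4,4,6,6,7,8,8,9,9,9,9,10,11,11,13,13,14,15,15,17,18,18]

Per-enzyme occurrences:
  AzqV TGGAGGG/0: at [45, 64, 88, 105, 114, 168, 192] ⇒ [45, 64, 88, 105, 114, 168, 192]
  FykVI TTCATC/3: at [1, 16, 135, 153, 176, 183, 221, 230] ⇒ [4, 19, 138, 156, 179, 186, 224, 233]
  ZebIII CATG/0: at [28, 41, 56, 82, 129, 160, 202, 206, 210] ⇒ [28, 41, 56, 82, 129, 160, 202, 206, 210]

All cut coordinates (distinct, sorted): [4, 19, 28, 41, 45, 56, 64, 82, 88, 105, 114, 129, 138, 156, 160, 168, 179, 186, 192, 202, 206, 210, 224, 233]

Fragment lengths:
  [0,4): 4 bp
  [4,19): 15 bp
  [19,28): 9 bp
  [28,41): 13 bp
  [41,45): 4 bp
  [45,56): 11 bp
  [56,64): 8 bp
  [64,82): 18 bp
  [82,88): 6 bp
  [88,105): 17 bp
  [105,114): 9 bp
  [114,129): 15 bp
  [129,138): 9 bp
  [138,156): 18 bp
  [156,160): 4 bp
  [160,168): 8 bp
  [168,179): 11 bp
  [179,186): 7 bp
  [186,192): 6 bp
  [192,202): 10 bp
  [202,206): 4 bp
  [206,210): 4 bp
  [210,224): 14 bp
  [224,233): 9 bp
  [233,246): 13 bp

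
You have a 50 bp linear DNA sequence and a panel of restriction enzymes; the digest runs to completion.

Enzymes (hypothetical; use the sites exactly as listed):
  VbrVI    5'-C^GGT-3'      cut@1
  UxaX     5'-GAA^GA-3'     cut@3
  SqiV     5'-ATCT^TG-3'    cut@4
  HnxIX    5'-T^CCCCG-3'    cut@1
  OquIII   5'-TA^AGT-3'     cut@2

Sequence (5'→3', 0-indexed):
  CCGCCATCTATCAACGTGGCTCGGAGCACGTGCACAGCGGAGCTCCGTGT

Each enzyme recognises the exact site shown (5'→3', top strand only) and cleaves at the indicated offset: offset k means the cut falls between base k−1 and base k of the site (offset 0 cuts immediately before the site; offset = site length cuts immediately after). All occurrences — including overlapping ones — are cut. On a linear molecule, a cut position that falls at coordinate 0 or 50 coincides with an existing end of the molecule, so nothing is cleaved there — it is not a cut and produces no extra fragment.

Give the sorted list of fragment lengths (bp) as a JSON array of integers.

[50]

Site scan:
  VbrVI (CGGT, off=1): no sites
  UxaX (GAAGA, off=3): no sites
  SqiV (ATCTTG, off=4): no sites
  HnxIX (TCCCCG, off=1): no sites
  OquIII (TAAGT, off=2): no sites

Pooled cuts: ∅

Fragment lengths:
  no cuts → one linear fragment of 50 bp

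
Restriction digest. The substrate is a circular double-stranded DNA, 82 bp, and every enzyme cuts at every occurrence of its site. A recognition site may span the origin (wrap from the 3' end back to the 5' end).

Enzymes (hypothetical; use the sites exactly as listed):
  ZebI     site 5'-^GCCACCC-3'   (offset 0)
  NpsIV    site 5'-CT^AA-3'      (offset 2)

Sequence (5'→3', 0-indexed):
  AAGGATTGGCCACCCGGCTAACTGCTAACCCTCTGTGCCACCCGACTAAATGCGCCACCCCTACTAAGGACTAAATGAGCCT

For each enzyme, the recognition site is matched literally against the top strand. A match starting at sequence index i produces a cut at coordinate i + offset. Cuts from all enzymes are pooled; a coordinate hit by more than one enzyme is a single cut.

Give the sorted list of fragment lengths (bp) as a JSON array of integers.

Site scan:
  ZebI GCCACCC/0: at [8, 36, 53] ⇒ [8, 36, 53]
  NpsIV CTAA/2: at [17, 24, 45, 63, 70, 80] ⇒ [0, 19, 26, 47, 65, 72]

All cut coordinates (distinct, sorted): [0, 8, 19, 26, 36, 47, 53, 65, 72]

Fragments:
  0→8: 8 bp
  8→19: 11 bp
  19→26: 7 bp
  26→36: 10 bp
  36→47: 11 bp
  47→53: 6 bp
  53→65: 12 bp
  65→72: 7 bp
  72→0 (wrap): 82-72+0 = 10 bp

[6,7,7,8,10,10,11,11,12]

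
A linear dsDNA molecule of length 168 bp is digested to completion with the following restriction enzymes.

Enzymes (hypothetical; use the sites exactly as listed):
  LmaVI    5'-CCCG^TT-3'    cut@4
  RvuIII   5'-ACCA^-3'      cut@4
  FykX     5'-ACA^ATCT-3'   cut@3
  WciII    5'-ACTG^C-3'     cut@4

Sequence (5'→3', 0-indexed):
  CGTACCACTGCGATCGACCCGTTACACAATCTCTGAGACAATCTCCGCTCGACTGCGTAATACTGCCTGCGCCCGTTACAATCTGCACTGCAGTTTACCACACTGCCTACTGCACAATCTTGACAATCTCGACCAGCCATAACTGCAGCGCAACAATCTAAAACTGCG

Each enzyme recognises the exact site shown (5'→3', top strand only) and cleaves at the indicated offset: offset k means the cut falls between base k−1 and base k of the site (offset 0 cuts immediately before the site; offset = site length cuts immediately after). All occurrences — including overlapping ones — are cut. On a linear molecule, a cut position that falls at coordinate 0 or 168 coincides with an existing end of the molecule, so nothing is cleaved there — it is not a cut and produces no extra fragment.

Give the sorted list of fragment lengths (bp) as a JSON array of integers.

Per-enzyme occurrences:
  LmaVI CCCGTT/4: at [17, 71] ⇒ [21, 75]
  RvuIII ACCA/4: at [3, 96, 131] ⇒ [7, 100, 135]
  FykX ACAATCT/3: at [25, 37, 77, 113, 122, 152] ⇒ [28, 40, 80, 116, 125, 155]
  WciII ACTGC/4: at [6, 51, 61, 86, 101, 108, 141, 162] ⇒ [10, 55, 65, 90, 105, 112, 145, 166]

Pooled cuts: [7, 10, 21, 28, 40, 55, 65, 75, 80, 90, 100, 105, 112, 116, 125, 135, 145, 155, 166]

Fragments:
  [0,7): 7 bp
  [7,10): 3 bp
  [10,21): 11 bp
  [21,28): 7 bp
  [28,40): 12 bp
  [40,55): 15 bp
  [55,65): 10 bp
  [65,75): 10 bp
  [75,80): 5 bp
  [80,90): 10 bp
  [90,100): 10 bp
  [100,105): 5 bp
  [105,112): 7 bp
  [112,116): 4 bp
  [116,125): 9 bp
  [125,135): 10 bp
  [135,145): 10 bp
  [145,155): 10 bp
  [155,166): 11 bp
  [166,168): 2 bp

[2,3,4,5,5,7,7,7,9,10,10,10,10,10,10,10,11,11,12,15]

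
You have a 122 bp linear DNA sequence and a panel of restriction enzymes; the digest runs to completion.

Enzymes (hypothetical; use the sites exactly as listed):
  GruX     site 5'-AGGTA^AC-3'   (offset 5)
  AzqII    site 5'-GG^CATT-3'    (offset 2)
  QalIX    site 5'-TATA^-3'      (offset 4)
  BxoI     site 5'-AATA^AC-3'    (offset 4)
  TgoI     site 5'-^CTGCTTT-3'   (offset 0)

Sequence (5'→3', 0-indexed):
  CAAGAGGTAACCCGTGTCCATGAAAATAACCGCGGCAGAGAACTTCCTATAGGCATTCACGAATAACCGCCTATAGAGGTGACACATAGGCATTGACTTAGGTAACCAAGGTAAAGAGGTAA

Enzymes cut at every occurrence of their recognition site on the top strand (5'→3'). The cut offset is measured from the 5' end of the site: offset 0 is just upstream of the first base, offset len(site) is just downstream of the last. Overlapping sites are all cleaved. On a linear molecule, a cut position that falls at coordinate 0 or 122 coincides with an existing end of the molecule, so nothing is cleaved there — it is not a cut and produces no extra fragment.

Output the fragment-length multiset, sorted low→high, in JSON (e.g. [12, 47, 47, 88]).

[2,9,10,12,14,15,18,19,23]

Site scan:
  GruX AGGTAAC/5: at [4, 99] ⇒ [9, 104]
  AzqII GGCATT/2: at [51, 88] ⇒ [53, 90]
  QalIX TATA/4: at [47, 71] ⇒ [51, 75]
  BxoI AATAAC/4: at [24, 61] ⇒ [28, 65]
  TgoI (CTGCTTT, off=0): no sites

Pooled cuts: [9, 28, 51, 53, 65, 75, 90, 104]

Fragments:
  [0,9): 9 bp
  [9,28): 19 bp
  [28,51): 23 bp
  [51,53): 2 bp
  [53,65): 12 bp
  [65,75): 10 bp
  [75,90): 15 bp
  [90,104): 14 bp
  [104,122): 18 bp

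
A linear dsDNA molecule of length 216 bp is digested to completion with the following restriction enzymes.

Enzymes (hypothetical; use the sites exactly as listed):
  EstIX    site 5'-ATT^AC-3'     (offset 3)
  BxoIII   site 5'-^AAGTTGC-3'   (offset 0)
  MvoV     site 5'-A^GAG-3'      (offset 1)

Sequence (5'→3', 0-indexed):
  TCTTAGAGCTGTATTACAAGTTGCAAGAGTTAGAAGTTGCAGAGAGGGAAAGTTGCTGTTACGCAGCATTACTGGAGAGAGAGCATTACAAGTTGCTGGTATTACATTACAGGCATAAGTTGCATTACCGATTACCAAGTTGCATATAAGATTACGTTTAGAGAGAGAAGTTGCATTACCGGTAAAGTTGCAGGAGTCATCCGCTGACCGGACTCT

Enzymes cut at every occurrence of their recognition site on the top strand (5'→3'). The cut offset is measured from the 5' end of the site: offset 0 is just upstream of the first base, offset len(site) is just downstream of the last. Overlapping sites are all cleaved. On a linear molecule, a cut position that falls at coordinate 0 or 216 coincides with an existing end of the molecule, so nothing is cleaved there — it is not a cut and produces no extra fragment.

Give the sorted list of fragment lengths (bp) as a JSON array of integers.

Scan for sites:
  EstIX ATTAC/3: at [12, 67, 84, 100, 105, 123, 130, 150, 174] ⇒ [15, 70, 87, 103, 108, 126, 133, 153, 177]
  BxoIII AAGTTGC/0: at [17, 33, 49, 89, 116, 136, 167, 184] ⇒ [17, 33, 49, 89, 116, 136, 167, 184]
  MvoV AGAG/1: at [4, 25, 40, 42, 75, 77, 79, 159, 161, 163] ⇒ [5, 26, 41, 43, 76, 78, 80, 160, 162, 164]

All cut coordinates (distinct, sorted): [5, 15, 17, 26, 33, 41, 43, 49, 70, 76, 78, 80, 87, 89, 103, 108, 116, 126, 133, 136, 153, 160, 162, 164, 167, 177, 184]

Fragment lengths:
  [0,5): 5 bp
  [5,15): 10 bp
  [15,17): 2 bp
  [17,26): 9 bp
  [26,33): 7 bp
  [33,41): 8 bp
  [41,43): 2 bp
  [43,49): 6 bp
  [49,70): 21 bp
  [70,76): 6 bp
  [76,78): 2 bp
  [78,80): 2 bp
  [80,87): 7 bp
  [87,89): 2 bp
  [89,103): 14 bp
  [103,108): 5 bp
  [108,116): 8 bp
  [116,126): 10 bp
  [126,133): 7 bp
  [133,136): 3 bp
  [136,153): 17 bp
  [153,160): 7 bp
  [160,162): 2 bp
  [162,164): 2 bp
  [164,167): 3 bp
  [167,177): 10 bp
  [177,184): 7 bp
  [184,216): 32 bp

[2,2,2,2,2,2,2,3,3,5,5,6,6,7,7,7,7,7,8,8,9,10,10,10,14,17,21,32]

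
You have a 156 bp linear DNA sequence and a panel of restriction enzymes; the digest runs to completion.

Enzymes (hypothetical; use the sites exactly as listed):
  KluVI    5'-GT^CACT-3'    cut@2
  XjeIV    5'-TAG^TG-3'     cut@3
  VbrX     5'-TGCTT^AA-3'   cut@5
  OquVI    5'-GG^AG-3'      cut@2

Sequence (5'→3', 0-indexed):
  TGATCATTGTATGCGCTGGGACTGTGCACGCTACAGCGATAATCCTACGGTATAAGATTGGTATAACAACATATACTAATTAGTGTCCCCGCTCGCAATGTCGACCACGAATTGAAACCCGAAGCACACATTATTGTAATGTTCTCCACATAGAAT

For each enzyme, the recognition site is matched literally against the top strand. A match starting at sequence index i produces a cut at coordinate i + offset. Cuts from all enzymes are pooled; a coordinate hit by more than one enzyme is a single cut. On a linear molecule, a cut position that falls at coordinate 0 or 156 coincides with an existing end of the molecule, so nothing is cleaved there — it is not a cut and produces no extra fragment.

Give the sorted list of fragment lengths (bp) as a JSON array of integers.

Site scan:
  KluVI (GTCACT, off=2): no sites
  XjeIV TAGTG/3: at [80] ⇒ [83]
  VbrX (TGCTTAA, off=5): no sites
  OquVI (GGAG, off=2): no sites

Pooled cuts: [83]

Fragment lengths:
  [0,83): 83 bp
  [83,156): 73 bp

[73,83]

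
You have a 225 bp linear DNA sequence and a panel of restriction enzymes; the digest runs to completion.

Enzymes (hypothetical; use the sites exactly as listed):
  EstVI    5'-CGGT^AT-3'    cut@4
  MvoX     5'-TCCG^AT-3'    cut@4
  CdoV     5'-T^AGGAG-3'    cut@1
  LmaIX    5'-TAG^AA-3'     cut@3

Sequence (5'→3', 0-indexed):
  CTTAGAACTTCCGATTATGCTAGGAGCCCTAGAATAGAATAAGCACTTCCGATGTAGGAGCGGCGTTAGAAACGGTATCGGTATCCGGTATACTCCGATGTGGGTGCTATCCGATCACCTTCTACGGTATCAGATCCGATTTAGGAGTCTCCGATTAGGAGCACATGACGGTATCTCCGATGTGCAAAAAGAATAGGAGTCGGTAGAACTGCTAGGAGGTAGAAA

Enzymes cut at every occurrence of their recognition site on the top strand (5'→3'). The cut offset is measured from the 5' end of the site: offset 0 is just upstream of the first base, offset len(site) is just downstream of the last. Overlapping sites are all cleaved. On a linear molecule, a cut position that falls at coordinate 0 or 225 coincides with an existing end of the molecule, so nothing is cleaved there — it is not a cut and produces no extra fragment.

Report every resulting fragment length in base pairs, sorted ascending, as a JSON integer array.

[3,3,4,4,5,5,6,7,7,7,7,8,8,8,9,10,11,11,12,14,14,15,15,16,16]

Per-enzyme occurrences:
  EstVI CGGTAT/4: at [72, 78, 85, 124, 168] ⇒ [76, 82, 89, 128, 172]
  MvoX TCCGAT/4: at [9, 47, 93, 109, 134, 149, 175] ⇒ [13, 51, 97, 113, 138, 153, 179]
  CdoV TAGGAG/1: at [20, 54, 141, 155, 193, 212] ⇒ [21, 55, 142, 156, 194, 213]
  LmaIX TAGAA/3: at [2, 29, 34, 66, 203, 219] ⇒ [5, 32, 37, 69, 206, 222]

All cut coordinates (distinct, sorted): [5, 13, 21, 32, 37, 51, 55, 69, 76, 82, 89, 97, 113, 128, 138, 142, 153, 156, 172, 179, 194, 206, 213, 222]

Fragment lengths:
  [0,5): 5 bp
  [5,13): 8 bp
  [13,21): 8 bp
  [21,32): 11 bp
  [32,37): 5 bp
  [37,51): 14 bp
  [51,55): 4 bp
  [55,69): 14 bp
  [69,76): 7 bp
  [76,82): 6 bp
  [82,89): 7 bp
  [89,97): 8 bp
  [97,113): 16 bp
  [113,128): 15 bp
  [128,138): 10 bp
  [138,142): 4 bp
  [142,153): 11 bp
  [153,156): 3 bp
  [156,172): 16 bp
  [172,179): 7 bp
  [179,194): 15 bp
  [194,206): 12 bp
  [206,213): 7 bp
  [213,222): 9 bp
  [222,225): 3 bp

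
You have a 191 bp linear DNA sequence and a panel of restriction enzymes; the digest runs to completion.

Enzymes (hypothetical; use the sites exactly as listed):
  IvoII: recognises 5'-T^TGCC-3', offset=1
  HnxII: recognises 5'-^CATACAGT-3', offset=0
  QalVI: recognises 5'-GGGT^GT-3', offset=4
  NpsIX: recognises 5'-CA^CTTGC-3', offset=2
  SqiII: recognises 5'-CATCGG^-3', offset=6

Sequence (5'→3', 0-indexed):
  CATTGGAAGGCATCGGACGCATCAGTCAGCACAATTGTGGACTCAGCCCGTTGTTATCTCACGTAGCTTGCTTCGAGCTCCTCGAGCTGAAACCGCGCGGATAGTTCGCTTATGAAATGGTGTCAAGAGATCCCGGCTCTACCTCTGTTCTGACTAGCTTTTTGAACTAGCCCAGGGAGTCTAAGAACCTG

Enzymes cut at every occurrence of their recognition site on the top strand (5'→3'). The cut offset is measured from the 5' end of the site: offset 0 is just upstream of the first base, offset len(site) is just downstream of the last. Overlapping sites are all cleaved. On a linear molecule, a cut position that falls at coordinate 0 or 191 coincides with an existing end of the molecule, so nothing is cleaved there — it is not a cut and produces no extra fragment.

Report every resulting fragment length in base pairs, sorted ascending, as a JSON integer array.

[16,175]

Site scan:
  IvoII (TTGCC, off=1): no sites
  HnxII (CATACAGT, off=0): no sites
  QalVI (GGGTGT, off=4): no sites
  NpsIX (CACTTGC, off=2): no sites
  SqiII (CATCGG, off=6): starts [10] → cuts [16]

Pooled cuts: [16]

Fragments:
  [0,16): 16 bp
  [16,191): 175 bp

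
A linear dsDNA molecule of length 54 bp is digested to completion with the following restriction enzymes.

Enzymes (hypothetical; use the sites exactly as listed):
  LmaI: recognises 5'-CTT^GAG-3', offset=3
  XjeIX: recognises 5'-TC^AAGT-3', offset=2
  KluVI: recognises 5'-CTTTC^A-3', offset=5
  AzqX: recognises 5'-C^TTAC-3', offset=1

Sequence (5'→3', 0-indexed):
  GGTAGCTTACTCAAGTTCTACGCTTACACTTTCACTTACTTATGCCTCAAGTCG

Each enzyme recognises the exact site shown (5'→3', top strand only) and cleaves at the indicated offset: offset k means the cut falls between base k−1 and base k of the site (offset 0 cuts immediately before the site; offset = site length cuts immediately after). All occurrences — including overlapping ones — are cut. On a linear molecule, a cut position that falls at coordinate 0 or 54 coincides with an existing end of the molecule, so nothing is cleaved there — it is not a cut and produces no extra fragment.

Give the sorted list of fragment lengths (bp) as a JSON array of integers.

[2,6,6,6,10,11,13]

Per-enzyme occurrences:
  LmaI (CTTGAG, off=3): no sites
  XjeIX (TCAAGT, off=2): starts [10, 46] → cuts [12, 48]
  KluVI (CTTTCA, off=5): starts [28] → cuts [33]
  AzqX (CTTAC, off=1): starts [5, 22, 34] → cuts [6, 23, 35]

All cut coordinates (distinct, sorted): [6, 12, 23, 33, 35, 48]

Fragment lengths:
  [0,6): 6 bp
  [6,12): 6 bp
  [12,23): 11 bp
  [23,33): 10 bp
  [33,35): 2 bp
  [35,48): 13 bp
  [48,54): 6 bp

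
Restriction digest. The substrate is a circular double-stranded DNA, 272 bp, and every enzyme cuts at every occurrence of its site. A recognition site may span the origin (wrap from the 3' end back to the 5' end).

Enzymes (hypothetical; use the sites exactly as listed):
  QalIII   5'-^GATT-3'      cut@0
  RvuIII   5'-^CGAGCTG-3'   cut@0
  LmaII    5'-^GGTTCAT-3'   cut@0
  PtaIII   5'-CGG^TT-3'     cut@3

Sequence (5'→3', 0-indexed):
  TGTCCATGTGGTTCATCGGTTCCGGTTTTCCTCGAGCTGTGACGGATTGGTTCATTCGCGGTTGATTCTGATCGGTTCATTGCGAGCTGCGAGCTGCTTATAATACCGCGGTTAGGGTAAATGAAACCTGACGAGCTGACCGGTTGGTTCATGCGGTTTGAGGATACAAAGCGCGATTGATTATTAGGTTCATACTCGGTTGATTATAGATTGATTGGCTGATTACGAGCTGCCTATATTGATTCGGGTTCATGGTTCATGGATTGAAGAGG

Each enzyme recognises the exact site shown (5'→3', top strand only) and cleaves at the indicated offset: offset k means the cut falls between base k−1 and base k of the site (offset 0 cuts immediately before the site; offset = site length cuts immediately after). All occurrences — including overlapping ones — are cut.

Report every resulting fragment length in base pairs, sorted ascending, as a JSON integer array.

Per-enzyme occurrences:
  QalIII GATT/0: at [44, 63, 174, 178, 201, 208, 212, 220, 240, 261] ⇒ [44, 63, 174, 178, 201, 208, 212, 220, 240, 261]
  RvuIII CGAGCTG/0: at [32, 82, 89, 131, 225] ⇒ [32, 82, 89, 131, 225]
  LmaII GGTTCAT/0: at [9, 48, 73, 145, 186, 246, 253] ⇒ [9, 48, 73, 145, 186, 246, 253]
  PtaIII CGGTT/3: at [16, 22, 58, 72, 108, 140, 153, 196] ⇒ [19, 25, 61, 75, 111, 143, 156, 199]

Pooled cuts: [9, 19, 25, 32, 44, 48, 61, 63, 73, 75, 82, 89, 111, 131, 143, 145, 156, 174, 178, 186, 199, 201, 208, 212, 220, 225, 240, 246, 253, 261]

Fragment lengths:
  9→19: 10 bp
  19→25: 6 bp
  25→32: 7 bp
  32→44: 12 bp
  44→48: 4 bp
  48→61: 13 bp
  61→63: 2 bp
  63→73: 10 bp
  73→75: 2 bp
  75→82: 7 bp
  82→89: 7 bp
  89→111: 22 bp
  111→131: 20 bp
  131→143: 12 bp
  143→145: 2 bp
  145→156: 11 bp
  156→174: 18 bp
  174→178: 4 bp
  178→186: 8 bp
  186→199: 13 bp
  199→201: 2 bp
  201→208: 7 bp
  208→212: 4 bp
  212→220: 8 bp
  220→225: 5 bp
  225→240: 15 bp
  240→246: 6 bp
  246→253: 7 bp
  253→261: 8 bp
  261→9 (wrap): 272-261+9 = 20 bp

[2,2,2,2,4,4,4,5,6,6,7,7,7,7,7,8,8,8,10,10,11,12,12,13,13,15,18,20,20,22]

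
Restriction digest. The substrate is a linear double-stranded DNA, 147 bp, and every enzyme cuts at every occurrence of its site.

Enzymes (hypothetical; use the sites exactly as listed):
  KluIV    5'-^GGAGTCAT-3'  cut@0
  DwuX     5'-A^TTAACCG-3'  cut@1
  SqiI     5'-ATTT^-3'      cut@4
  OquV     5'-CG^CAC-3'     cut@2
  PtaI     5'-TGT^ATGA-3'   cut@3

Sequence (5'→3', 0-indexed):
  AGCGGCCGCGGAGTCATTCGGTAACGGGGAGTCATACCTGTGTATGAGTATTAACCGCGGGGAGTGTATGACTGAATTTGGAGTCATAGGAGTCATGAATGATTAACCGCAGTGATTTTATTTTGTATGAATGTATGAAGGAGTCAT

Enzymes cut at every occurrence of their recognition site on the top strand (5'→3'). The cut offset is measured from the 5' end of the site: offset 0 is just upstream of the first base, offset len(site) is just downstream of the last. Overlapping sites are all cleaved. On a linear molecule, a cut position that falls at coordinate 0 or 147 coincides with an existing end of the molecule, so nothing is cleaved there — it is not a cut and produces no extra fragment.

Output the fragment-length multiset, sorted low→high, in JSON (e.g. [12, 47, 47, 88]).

[3,5,5,7,8,8,9,9,12,14,16,16,17,18]

Per-enzyme occurrences:
  KluIV (GGAGTCAT, off=0): starts [9, 27, 79, 88, 139] → cuts [9, 27, 79, 88, 139]
  DwuX (ATTAACCG, off=1): starts [49, 101] → cuts [50, 102]
  SqiI (ATTT, off=4): starts [75, 114, 119] → cuts [79, 118, 123]
  OquV (CGCAC, off=2): no sites
  PtaI (TGTATGA, off=3): starts [40, 64, 123, 131] → cuts [43, 67, 126, 134]

Pooled cuts: [9, 27, 43, 50, 67, 79, 88, 102, 118, 123, 126, 134, 139]

Fragments:
  [0,9): 9 bp
  [9,27): 18 bp
  [27,43): 16 bp
  [43,50): 7 bp
  [50,67): 17 bp
  [67,79): 12 bp
  [79,88): 9 bp
  [88,102): 14 bp
  [102,118): 16 bp
  [118,123): 5 bp
  [123,126): 3 bp
  [126,134): 8 bp
  [134,139): 5 bp
  [139,147): 8 bp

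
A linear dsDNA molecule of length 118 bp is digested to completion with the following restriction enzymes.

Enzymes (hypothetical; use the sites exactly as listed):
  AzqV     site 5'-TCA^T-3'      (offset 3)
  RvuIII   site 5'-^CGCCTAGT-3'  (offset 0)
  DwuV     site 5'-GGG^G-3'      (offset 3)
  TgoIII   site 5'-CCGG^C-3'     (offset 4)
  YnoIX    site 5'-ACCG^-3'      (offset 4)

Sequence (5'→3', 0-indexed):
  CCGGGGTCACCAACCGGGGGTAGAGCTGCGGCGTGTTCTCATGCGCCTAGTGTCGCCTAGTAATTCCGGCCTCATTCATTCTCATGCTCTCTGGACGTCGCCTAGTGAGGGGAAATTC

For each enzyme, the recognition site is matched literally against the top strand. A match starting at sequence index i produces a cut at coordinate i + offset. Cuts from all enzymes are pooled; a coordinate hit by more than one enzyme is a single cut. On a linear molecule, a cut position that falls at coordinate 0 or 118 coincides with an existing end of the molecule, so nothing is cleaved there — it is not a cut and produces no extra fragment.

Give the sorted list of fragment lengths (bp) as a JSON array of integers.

[1,2,2,4,5,5,6,7,10,11,13,14,16,22]

Site scan:
  AzqV TCAT/3: at [38, 71, 75, 81] ⇒ [41, 74, 78, 84]
  RvuIII CGCCTAGT/0: at [43, 53, 98] ⇒ [43, 53, 98]
  DwuV GGGG/3: at [2, 15, 16, 108] ⇒ [5, 18, 19, 111]
  TgoIII CCGGC/4: at [65] ⇒ [69]
  YnoIX ACCG/4: at [12] ⇒ [16]

All cut coordinates (distinct, sorted): [5, 16, 18, 19, 41, 43, 53, 69, 74, 78, 84, 98, 111]

Fragments:
  [0,5): 5 bp
  [5,16): 11 bp
  [16,18): 2 bp
  [18,19): 1 bp
  [19,41): 22 bp
  [41,43): 2 bp
  [43,53): 10 bp
  [53,69): 16 bp
  [69,74): 5 bp
  [74,78): 4 bp
  [78,84): 6 bp
  [84,98): 14 bp
  [98,111): 13 bp
  [111,118): 7 bp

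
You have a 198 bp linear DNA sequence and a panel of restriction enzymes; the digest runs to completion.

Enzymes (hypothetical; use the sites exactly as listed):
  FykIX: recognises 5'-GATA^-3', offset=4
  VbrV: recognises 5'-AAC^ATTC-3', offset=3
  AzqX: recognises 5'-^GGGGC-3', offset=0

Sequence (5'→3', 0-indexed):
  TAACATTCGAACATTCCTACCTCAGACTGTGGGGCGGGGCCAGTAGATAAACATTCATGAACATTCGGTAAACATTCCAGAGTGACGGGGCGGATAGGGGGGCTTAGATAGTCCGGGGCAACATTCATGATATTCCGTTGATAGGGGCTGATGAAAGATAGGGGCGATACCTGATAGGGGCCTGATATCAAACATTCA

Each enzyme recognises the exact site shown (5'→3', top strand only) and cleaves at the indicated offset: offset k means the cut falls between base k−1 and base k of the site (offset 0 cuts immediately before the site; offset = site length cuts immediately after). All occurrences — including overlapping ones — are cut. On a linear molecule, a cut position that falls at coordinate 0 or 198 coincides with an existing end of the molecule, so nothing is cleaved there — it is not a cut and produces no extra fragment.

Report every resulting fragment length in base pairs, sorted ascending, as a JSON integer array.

[2,3,4,4,5,5,6,7,8,8,9,10,10,10,11,11,11,12,13,14,17,18]

Per-enzyme occurrences:
  FykIX GATA/4: at [45, 92, 106, 128, 139, 156, 165, 172, 183] ⇒ [49, 96, 110, 132, 143, 160, 169, 176, 187]
  VbrV AACATTC/3: at [1, 9, 49, 59, 70, 119, 190] ⇒ [4, 12, 52, 62, 73, 122, 193]
  AzqX GGGGC/0: at [30, 35, 86, 98, 114, 143, 160, 176] ⇒ [30, 35, 86, 98, 114, 143, 160, 176]

Pooled cuts: [4, 12, 30, 35, 49, 52, 62, 73, 86, 96, 98, 110, 114, 122, 132, 143, 160, 169, 176, 187, 193]

Fragment lengths:
  [0,4): 4 bp
  [4,12): 8 bp
  [12,30): 18 bp
  [30,35): 5 bp
  [35,49): 14 bp
  [49,52): 3 bp
  [52,62): 10 bp
  [62,73): 11 bp
  [73,86): 13 bp
  [86,96): 10 bp
  [96,98): 2 bp
  [98,110): 12 bp
  [110,114): 4 bp
  [114,122): 8 bp
  [122,132): 10 bp
  [132,143): 11 bp
  [143,160): 17 bp
  [160,169): 9 bp
  [169,176): 7 bp
  [176,187): 11 bp
  [187,193): 6 bp
  [193,198): 5 bp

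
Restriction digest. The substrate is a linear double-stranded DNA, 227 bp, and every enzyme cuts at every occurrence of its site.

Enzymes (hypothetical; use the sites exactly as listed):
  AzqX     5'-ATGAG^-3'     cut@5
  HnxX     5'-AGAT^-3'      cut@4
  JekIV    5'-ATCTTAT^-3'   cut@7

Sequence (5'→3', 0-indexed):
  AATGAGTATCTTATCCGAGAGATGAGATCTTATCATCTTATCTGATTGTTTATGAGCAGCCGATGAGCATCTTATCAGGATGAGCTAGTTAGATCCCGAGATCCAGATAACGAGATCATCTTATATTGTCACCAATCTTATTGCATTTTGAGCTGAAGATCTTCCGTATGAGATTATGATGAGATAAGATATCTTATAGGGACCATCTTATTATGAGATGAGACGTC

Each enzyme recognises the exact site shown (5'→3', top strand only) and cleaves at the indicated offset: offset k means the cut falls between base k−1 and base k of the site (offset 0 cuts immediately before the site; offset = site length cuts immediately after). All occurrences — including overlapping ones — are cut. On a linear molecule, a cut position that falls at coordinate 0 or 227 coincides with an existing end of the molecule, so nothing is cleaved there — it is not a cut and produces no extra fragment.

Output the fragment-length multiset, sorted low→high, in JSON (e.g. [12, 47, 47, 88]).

Scan for sites:
  AzqX (ATGAG, off=5): starts [1, 21, 51, 62, 79, 167, 178, 212, 217] → cuts [6, 26, 56, 67, 84, 172, 183, 217, 222]
  HnxX (AGAT, off=4): starts [19, 24, 90, 98, 104, 112, 156, 170, 181, 186, 215] → cuts [23, 28, 94, 102, 108, 116, 160, 174, 185, 190, 219]
  JekIV (ATCTTAT, off=7): starts [7, 26, 34, 68, 117, 134, 190, 204] → cuts [14, 33, 41, 75, 124, 141, 197, 211]

Pooled cuts: [6, 14, 23, 26, 28, 33, 41, 56, 67, 75, 84, 94, 102, 108, 116, 124, 141, 160, 172, 174, 183, 185, 190, 197, 211, 217, 219, 222]

Fragments:
  [0,6): 6 bp
  [6,14): 8 bp
  [14,23): 9 bp
  [23,26): 3 bp
  [26,28): 2 bp
  [28,33): 5 bp
  [33,41): 8 bp
  [41,56): 15 bp
  [56,67): 11 bp
  [67,75): 8 bp
  [75,84): 9 bp
  [84,94): 10 bp
  [94,102): 8 bp
  [102,108): 6 bp
  [108,116): 8 bp
  [116,124): 8 bp
  [124,141): 17 bp
  [141,160): 19 bp
  [160,172): 12 bp
  [172,174): 2 bp
  [174,183): 9 bp
  [183,185): 2 bp
  [185,190): 5 bp
  [190,197): 7 bp
  [197,211): 14 bp
  [211,217): 6 bp
  [217,219): 2 bp
  [219,222): 3 bp
  [222,227): 5 bp

[2,2,2,2,3,3,5,5,5,6,6,6,7,8,8,8,8,8,8,9,9,9,10,11,12,14,15,17,19]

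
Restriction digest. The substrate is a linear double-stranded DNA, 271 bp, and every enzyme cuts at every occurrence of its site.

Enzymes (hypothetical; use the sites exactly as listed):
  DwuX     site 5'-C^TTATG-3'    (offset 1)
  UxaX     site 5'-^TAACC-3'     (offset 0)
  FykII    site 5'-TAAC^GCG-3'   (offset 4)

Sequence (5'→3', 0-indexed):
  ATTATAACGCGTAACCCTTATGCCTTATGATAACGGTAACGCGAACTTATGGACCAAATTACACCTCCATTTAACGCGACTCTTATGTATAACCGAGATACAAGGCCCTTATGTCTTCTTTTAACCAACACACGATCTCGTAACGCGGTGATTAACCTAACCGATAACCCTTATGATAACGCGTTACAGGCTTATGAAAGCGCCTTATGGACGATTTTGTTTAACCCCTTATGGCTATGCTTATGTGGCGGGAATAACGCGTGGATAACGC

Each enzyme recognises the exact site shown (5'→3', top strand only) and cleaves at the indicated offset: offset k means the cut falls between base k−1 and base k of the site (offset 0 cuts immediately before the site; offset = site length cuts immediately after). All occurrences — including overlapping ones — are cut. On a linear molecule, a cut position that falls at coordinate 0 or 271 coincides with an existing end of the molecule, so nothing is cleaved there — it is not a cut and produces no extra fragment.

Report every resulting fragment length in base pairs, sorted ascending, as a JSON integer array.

[3,5,6,6,6,7,7,7,7,7,8,8,10,11,12,13,13,13,16,17,18,19,23,29]

Site scan:
  DwuX CTTATG/1: at [16, 23, 45, 81, 107, 169, 190, 203, 227, 239] ⇒ [17, 24, 46, 82, 108, 170, 191, 204, 228, 240]
  UxaX TAACC/0: at [11, 89, 121, 152, 157, 164, 221] ⇒ [11, 89, 121, 152, 157, 164, 221]
  FykII TAACGCG/4: at [4, 36, 71, 140, 176, 254] ⇒ [8, 40, 75, 144, 180, 258]

All cut coordinates (distinct, sorted): [8, 11, 17, 24, 40, 46, 75, 82, 89, 108, 121, 144, 152, 157, 164, 170, 180, 191, 204, 221, 228, 240, 258]

Fragment lengths:
  [0,8): 8 bp
  [8,11): 3 bp
  [11,17): 6 bp
  [17,24): 7 bp
  [24,40): 16 bp
  [40,46): 6 bp
  [46,75): 29 bp
  [75,82): 7 bp
  [82,89): 7 bp
  [89,108): 19 bp
  [108,121): 13 bp
  [121,144): 23 bp
  [144,152): 8 bp
  [152,157): 5 bp
  [157,164): 7 bp
  [164,170): 6 bp
  [170,180): 10 bp
  [180,191): 11 bp
  [191,204): 13 bp
  [204,221): 17 bp
  [221,228): 7 bp
  [228,240): 12 bp
  [240,258): 18 bp
  [258,271): 13 bp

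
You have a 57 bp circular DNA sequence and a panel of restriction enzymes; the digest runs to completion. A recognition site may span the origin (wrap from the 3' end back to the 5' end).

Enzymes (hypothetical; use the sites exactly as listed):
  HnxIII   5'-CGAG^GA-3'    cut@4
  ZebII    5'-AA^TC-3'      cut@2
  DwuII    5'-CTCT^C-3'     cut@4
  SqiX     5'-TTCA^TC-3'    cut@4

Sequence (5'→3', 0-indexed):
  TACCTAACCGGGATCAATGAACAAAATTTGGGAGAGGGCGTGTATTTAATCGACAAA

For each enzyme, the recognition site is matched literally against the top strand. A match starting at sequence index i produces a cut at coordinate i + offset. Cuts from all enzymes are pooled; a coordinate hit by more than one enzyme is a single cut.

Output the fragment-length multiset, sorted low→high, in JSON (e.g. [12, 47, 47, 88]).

Site scan:
  HnxIII (CGAGGA, off=4): no sites
  ZebII (AATC, off=2): starts [47] → cuts [49]
  DwuII (CTCTC, off=4): no sites
  SqiX (TTCATC, off=4): no sites

All cut coordinates (distinct, sorted): [49]

Fragment lengths:
  49→49 (wrap): 57-49+49 = 57 bp

[57]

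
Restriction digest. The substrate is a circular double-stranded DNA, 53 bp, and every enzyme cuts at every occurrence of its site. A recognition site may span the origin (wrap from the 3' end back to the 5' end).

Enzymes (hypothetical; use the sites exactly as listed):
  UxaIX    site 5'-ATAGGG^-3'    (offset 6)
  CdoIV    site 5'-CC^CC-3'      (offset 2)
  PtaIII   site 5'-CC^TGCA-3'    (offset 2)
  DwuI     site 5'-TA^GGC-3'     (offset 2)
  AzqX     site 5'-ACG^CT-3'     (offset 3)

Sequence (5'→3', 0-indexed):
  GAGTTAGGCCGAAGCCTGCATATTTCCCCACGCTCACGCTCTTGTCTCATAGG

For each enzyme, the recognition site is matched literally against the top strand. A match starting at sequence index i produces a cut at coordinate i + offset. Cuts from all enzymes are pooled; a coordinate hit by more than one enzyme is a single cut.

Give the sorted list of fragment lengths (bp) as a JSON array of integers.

[5,5,6,10,11,16]

Site scan:
  UxaIX (ATAGGG, off=6): starts [48] → cuts [1]
  CdoIV (CCCC, off=2): starts [25] → cuts [27]
  PtaIII (CCTGCA, off=2): starts [14] → cuts [16]
  DwuI (TAGGC, off=2): starts [4] → cuts [6]
  AzqX (ACGCT, off=3): starts [29, 35] → cuts [32, 38]

All cut coordinates (distinct, sorted): [1, 6, 16, 27, 32, 38]

Fragments:
  1→6: 5 bp
  6→16: 10 bp
  16→27: 11 bp
  27→32: 5 bp
  32→38: 6 bp
  38→1 (wrap): 53-38+1 = 16 bp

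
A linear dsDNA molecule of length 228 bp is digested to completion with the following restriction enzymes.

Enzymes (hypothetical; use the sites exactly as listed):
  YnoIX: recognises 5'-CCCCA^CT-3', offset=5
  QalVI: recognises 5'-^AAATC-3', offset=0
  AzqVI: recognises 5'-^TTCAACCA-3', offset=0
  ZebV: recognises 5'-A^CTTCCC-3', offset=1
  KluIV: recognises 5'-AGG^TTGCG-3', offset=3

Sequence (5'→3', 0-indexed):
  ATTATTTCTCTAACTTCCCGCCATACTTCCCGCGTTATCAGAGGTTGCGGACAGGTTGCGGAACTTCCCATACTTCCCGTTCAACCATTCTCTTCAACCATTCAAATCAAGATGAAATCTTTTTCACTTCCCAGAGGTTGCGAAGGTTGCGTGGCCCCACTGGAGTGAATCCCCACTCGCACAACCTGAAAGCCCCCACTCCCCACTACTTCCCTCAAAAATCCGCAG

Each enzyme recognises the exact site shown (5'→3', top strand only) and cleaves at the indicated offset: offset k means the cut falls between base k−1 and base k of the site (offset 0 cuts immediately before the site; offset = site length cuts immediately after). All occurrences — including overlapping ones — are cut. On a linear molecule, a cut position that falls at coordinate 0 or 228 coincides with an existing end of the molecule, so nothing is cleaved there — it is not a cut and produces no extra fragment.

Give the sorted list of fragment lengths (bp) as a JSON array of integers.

[3,7,7,8,9,9,10,10,11,11,11,11,12,12,13,13,13,16,19,23]

Scan for sites:
  YnoIX (CCCCACT, off=5): starts [154, 170, 193, 200] → cuts [159, 175, 198, 205]
  QalVI (AAATC, off=0): starts [103, 114, 218] → cuts [103, 114, 218]
  AzqVI (TTCAACCA, off=0): starts [79, 92] → cuts [79, 92]
  ZebV (ACTTCCC, off=1): starts [12, 24, 62, 71, 125, 207] → cuts [13, 25, 63, 72, 126, 208]
  KluIV (AGGTTGCG, off=3): starts [41, 52, 134, 143] → cuts [44, 55, 137, 146]

All cut coordinates (distinct, sorted): [13, 25, 44, 55, 63, 72, 79, 92, 103, 114, 126, 137, 146, 159, 175, 198, 205, 208, 218]

Fragments:
  [0,13): 13 bp
  [13,25): 12 bp
  [25,44): 19 bp
  [44,55): 11 bp
  [55,63): 8 bp
  [63,72): 9 bp
  [72,79): 7 bp
  [79,92): 13 bp
  [92,103): 11 bp
  [103,114): 11 bp
  [114,126): 12 bp
  [126,137): 11 bp
  [137,146): 9 bp
  [146,159): 13 bp
  [159,175): 16 bp
  [175,198): 23 bp
  [198,205): 7 bp
  [205,208): 3 bp
  [208,218): 10 bp
  [218,228): 10 bp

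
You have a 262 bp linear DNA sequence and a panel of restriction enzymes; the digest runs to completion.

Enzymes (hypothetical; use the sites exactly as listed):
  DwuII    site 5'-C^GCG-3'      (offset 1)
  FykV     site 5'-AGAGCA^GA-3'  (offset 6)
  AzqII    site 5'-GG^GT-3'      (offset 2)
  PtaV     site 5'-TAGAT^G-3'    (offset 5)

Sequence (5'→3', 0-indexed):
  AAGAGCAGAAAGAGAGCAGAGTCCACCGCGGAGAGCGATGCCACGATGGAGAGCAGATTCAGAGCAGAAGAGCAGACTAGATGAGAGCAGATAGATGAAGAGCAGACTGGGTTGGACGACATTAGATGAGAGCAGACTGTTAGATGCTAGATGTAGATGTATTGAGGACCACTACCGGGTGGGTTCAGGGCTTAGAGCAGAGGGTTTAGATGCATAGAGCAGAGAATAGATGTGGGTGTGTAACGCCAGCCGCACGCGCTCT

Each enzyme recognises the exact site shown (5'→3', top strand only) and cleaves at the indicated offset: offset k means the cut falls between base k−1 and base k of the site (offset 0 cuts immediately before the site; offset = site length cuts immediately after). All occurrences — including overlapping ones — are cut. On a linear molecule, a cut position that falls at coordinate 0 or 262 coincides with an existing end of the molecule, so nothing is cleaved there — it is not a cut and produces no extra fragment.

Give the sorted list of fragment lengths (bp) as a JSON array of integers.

[4,4,4,6,6,7,7,7,7,7,7,8,8,8,8,9,10,10,11,11,11,17,17,20,20,28]

Site scan:
  DwuII (CGCG, off=1): starts [26, 254] → cuts [27, 255]
  FykV (AGAGCAGA, off=6): starts [1, 12, 49, 60, 68, 83, 98, 128, 193, 215] → cuts [7, 18, 55, 66, 74, 89, 104, 134, 199, 221]
  AzqII (GGGT, off=2): starts [108, 176, 180, 201, 233] → cuts [110, 178, 182, 203, 235]
  PtaV (TAGATG, off=5): starts [77, 91, 122, 140, 147, 153, 206, 226] → cuts [82, 96, 127, 145, 152, 158, 211, 231]

All cut coordinates (distinct, sorted): [7, 18, 27, 55, 66, 74, 82, 89, 96, 104, 110, 127, 134, 145, 152, 158, 178, 182, 199, 203, 211, 221, 231, 235, 255]

Fragment lengths:
  [0,7): 7 bp
  [7,18): 11 bp
  [18,27): 9 bp
  [27,55): 28 bp
  [55,66): 11 bp
  [66,74): 8 bp
  [74,82): 8 bp
  [82,89): 7 bp
  [89,96): 7 bp
  [96,104): 8 bp
  [104,110): 6 bp
  [110,127): 17 bp
  [127,134): 7 bp
  [134,145): 11 bp
  [145,152): 7 bp
  [152,158): 6 bp
  [158,178): 20 bp
  [178,182): 4 bp
  [182,199): 17 bp
  [199,203): 4 bp
  [203,211): 8 bp
  [211,221): 10 bp
  [221,231): 10 bp
  [231,235): 4 bp
  [235,255): 20 bp
  [255,262): 7 bp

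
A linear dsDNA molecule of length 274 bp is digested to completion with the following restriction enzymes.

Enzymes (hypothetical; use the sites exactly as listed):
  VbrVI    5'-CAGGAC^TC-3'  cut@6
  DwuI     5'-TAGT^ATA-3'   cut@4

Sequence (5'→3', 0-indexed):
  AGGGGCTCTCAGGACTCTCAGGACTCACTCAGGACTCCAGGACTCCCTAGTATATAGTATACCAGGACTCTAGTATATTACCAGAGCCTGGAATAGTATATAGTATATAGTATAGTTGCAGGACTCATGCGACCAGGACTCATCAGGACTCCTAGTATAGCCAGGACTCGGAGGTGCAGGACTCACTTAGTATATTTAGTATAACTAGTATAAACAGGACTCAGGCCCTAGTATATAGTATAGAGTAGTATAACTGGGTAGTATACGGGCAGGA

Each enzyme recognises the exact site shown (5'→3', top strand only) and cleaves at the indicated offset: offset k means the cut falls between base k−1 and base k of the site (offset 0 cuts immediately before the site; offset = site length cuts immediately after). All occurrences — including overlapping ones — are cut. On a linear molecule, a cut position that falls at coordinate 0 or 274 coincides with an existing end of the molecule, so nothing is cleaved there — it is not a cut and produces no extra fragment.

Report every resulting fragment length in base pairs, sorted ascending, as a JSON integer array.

[6,7,7,7,7,7,8,8,9,9,9,9,10,10,10,11,11,11,12,12,13,13,15,15,15,23]

Site scan:
  VbrVI (CAGGACTC, off=6): starts [9, 18, 29, 37, 62, 118, 133, 143, 161, 176, 214] → cuts [15, 24, 35, 43, 68, 124, 139, 149, 167, 182, 220]
  DwuI (TAGTATA, off=4): starts [47, 54, 70, 93, 100, 107, 152, 187, 196, 205, 228, 235, 245, 258] → cuts [51, 58, 74, 97, 104, 111, 156, 191, 200, 209, 232, 239, 249, 262]

All cut coordinates (distinct, sorted): [15, 24, 35, 43, 51, 58, 68, 74, 97, 104, 111, 124, 139, 149, 156, 167, 182, 191, 200, 209, 220, 232, 239, 249, 262]

Fragment lengths:
  [0,15): 15 bp
  [15,24): 9 bp
  [24,35): 11 bp
  [35,43): 8 bp
  [43,51): 8 bp
  [51,58): 7 bp
  [58,68): 10 bp
  [68,74): 6 bp
  [74,97): 23 bp
  [97,104): 7 bp
  [104,111): 7 bp
  [111,124): 13 bp
  [124,139): 15 bp
  [139,149): 10 bp
  [149,156): 7 bp
  [156,167): 11 bp
  [167,182): 15 bp
  [182,191): 9 bp
  [191,200): 9 bp
  [200,209): 9 bp
  [209,220): 11 bp
  [220,232): 12 bp
  [232,239): 7 bp
  [239,249): 10 bp
  [249,262): 13 bp
  [262,274): 12 bp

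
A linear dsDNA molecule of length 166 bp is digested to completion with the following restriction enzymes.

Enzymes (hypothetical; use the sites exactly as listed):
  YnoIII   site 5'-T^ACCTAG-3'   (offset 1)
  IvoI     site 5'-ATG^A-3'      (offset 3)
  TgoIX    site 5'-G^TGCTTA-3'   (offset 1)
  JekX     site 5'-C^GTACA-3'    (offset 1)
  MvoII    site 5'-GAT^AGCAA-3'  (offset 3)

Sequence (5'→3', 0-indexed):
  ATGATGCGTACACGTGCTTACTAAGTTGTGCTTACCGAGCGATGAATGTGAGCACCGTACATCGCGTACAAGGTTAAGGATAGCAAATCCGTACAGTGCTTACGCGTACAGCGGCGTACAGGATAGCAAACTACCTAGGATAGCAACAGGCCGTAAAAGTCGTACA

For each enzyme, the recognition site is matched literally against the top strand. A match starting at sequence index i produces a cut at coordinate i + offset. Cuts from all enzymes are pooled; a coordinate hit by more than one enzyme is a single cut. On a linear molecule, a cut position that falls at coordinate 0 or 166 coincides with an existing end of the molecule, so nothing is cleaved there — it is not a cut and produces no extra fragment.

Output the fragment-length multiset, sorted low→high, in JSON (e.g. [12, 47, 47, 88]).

Site scan:
  YnoIII (TACCTAG, off=1): starts [131] → cuts [132]
  IvoI (ATGA, off=3): starts [0, 41] → cuts [3, 44]
  TgoIX (GTGCTTA, off=1): starts [13, 27, 95] → cuts [14, 28, 96]
  JekX (CGTACA, off=1): starts [6, 55, 64, 89, 104, 114, 160] → cuts [7, 56, 65, 90, 105, 115, 161]
  MvoII (GATAGCAA, off=3): starts [78, 121, 138] → cuts [81, 124, 141]

Pooled cuts: [3, 7, 14, 28, 44, 56, 65, 81, 90, 96, 105, 115, 124, 132, 141, 161]

Fragments:
  [0,3): 3 bp
  [3,7): 4 bp
  [7,14): 7 bp
  [14,28): 14 bp
  [28,44): 16 bp
  [44,56): 12 bp
  [56,65): 9 bp
  [65,81): 16 bp
  [81,90): 9 bp
  [90,96): 6 bp
  [96,105): 9 bp
  [105,115): 10 bp
  [115,124): 9 bp
  [124,132): 8 bp
  [132,141): 9 bp
  [141,161): 20 bp
  [161,166): 5 bp

[3,4,5,6,7,8,9,9,9,9,9,10,12,14,16,16,20]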